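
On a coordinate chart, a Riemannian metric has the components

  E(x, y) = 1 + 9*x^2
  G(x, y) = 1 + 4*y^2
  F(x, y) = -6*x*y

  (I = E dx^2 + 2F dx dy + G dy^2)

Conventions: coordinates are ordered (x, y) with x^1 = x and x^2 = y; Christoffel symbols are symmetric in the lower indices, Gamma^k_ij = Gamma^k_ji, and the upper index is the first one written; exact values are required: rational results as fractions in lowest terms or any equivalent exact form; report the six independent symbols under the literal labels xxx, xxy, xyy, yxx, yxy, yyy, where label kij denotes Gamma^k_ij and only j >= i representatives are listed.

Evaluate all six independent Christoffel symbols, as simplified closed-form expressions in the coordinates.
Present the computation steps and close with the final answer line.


E = 1 + 9*x^2; F = -6*x*y; G = 1 + 4*y^2
Gamma^k_ij = (1/2) g^{kl} (d_i g_jl + d_j g_il - d_l g_ij), with g^inv = (1/(EG-F^2)) [[G, -F], [-F, E]]
first partials: E_x = 18*x, E_y = 0, F_x = -6*y, F_y = -6*x, G_x = 0, G_y = 8*y
D = EG - F^2 = 1 + 4*y^2 + 9*x^2
expanded: Gamma^x_xx = (G E_x - 2F F_x + F E_y)/(2D), Gamma^x_xy = (G E_y - F G_x)/(2D), Gamma^x_yy = (2G F_y - G G_x - F G_y)/(2D), Gamma^y_xx = (2E F_x - E E_y - F E_x)/(2D), Gamma^y_xy = (E G_x - F E_y)/(2D), Gamma^y_yy = (E G_y - 2F F_y + F G_x)/(2D); substitute and cancel common factors

Answer: Gamma_xxx = 9*x/(9*x^2 + 4*y^2 + 1), Gamma_xxy = 0, Gamma_xyy = -6*x/(9*x^2 + 4*y^2 + 1), Gamma_yxx = -6*y/(9*x^2 + 4*y^2 + 1), Gamma_yxy = 0, Gamma_yyy = 4*y/(9*x^2 + 4*y^2 + 1)


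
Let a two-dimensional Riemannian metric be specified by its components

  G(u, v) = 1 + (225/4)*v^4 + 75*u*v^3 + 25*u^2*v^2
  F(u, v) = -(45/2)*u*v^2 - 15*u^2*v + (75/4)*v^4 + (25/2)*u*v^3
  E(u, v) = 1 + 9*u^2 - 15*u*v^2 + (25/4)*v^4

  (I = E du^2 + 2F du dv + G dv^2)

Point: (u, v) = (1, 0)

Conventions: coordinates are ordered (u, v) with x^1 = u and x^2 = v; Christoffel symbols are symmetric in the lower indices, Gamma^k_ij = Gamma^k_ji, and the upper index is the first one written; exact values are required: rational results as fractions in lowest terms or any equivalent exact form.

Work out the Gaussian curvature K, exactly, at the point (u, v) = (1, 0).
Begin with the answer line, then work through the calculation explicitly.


Answer: K = -3/20

E = 10, F = 0, G = 1, EG - F^2 = 10 at the point
E_u = 18, E_v = 0, F_u = 0, F_v = -15, G_u = 0, G_v = 0
E_vv = -30, F_uv = -30, G_uu = 0
The intrinsic route: Brioschi's K = (det M1 - det M2)/(EG - F^2)^2.
M1 = [[-E_vv/2 + F_uv - G_uu/2, E_u/2, F_u - E_v/2], [F_v - G_u/2, E, F], [G_v/2, F, G]] = [[-15, 9, 0], [-15, 10, 0], [0, 0, 1]]; det M1 = -15
M2 = [[0, E_v/2, G_u/2], [E_v/2, E, F], [G_u/2, F, G]] = [[0, 0, 0], [0, 10, 0], [0, 0, 1]]; det M2 = 0
det M1 - det M2 = -15; K = -15 / (10)^2 = -3/20


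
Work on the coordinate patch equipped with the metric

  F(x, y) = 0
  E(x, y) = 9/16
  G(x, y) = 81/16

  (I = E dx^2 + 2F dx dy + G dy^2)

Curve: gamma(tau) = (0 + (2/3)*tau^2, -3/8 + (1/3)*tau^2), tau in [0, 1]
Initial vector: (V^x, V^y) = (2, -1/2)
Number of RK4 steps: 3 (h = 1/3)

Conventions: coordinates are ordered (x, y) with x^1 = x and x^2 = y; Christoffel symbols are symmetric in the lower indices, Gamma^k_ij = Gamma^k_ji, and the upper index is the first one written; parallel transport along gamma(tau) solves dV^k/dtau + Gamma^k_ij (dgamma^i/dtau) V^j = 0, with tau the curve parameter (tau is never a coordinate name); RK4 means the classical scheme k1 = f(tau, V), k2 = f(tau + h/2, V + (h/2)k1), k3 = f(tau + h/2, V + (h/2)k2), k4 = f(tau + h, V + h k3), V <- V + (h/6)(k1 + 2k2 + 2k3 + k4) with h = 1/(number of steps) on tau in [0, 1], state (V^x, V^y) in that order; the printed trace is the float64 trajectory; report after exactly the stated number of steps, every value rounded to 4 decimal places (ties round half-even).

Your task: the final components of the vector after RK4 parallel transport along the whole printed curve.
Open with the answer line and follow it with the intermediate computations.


Answer: V^x = 2.0000, V^y = -0.5000

gamma'(tau) = ((4/3)*tau, (2/3)*tau); f(tau, V)^k = -Gamma^k_ij(gamma(tau)) gamma'^i(tau) V^j; h = 1/3; intermediate values shown to 6 dp
curve data and Christoffel symbols at the stage parameters:
  tau = 0.000000: gamma = (0.000000, -0.375000), gamma' = (0.000000, 0.000000); Gamma_xxx = 0.000000, Gamma_xxy = 0.000000, Gamma_xyy = 0.000000, Gamma_yxx = 0.000000, Gamma_yxy = 0.000000, Gamma_yyy = 0.000000
  tau = 0.166667: gamma = (0.018519, -0.365741), gamma' = (0.222222, 0.111111); Gamma_xxx = 0.000000, Gamma_xxy = 0.000000, Gamma_xyy = 0.000000, Gamma_yxx = 0.000000, Gamma_yxy = 0.000000, Gamma_yyy = 0.000000
  tau = 0.333333: gamma = (0.074074, -0.337963), gamma' = (0.444444, 0.222222); Gamma_xxx = 0.000000, Gamma_xxy = 0.000000, Gamma_xyy = 0.000000, Gamma_yxx = 0.000000, Gamma_yxy = 0.000000, Gamma_yyy = 0.000000
  tau = 0.500000: gamma = (0.166667, -0.291667), gamma' = (0.666667, 0.333333); Gamma_xxx = 0.000000, Gamma_xxy = 0.000000, Gamma_xyy = 0.000000, Gamma_yxx = 0.000000, Gamma_yxy = 0.000000, Gamma_yyy = 0.000000
  tau = 0.666667: gamma = (0.296296, -0.226852), gamma' = (0.888889, 0.444444); Gamma_xxx = 0.000000, Gamma_xxy = 0.000000, Gamma_xyy = 0.000000, Gamma_yxx = 0.000000, Gamma_yxy = 0.000000, Gamma_yyy = 0.000000
  tau = 0.833333: gamma = (0.462963, -0.143519), gamma' = (1.111111, 0.555556); Gamma_xxx = 0.000000, Gamma_xxy = 0.000000, Gamma_xyy = 0.000000, Gamma_yxx = 0.000000, Gamma_yxy = 0.000000, Gamma_yyy = 0.000000
  tau = 1.000000: gamma = (0.666667, -0.041667), gamma' = (1.333333, 0.666667); Gamma_xxx = 0.000000, Gamma_xxy = 0.000000, Gamma_xyy = 0.000000, Gamma_yxx = 0.000000, Gamma_yxy = 0.000000, Gamma_yyy = 0.000000
step 0: V^x = 2.0000, V^y = -0.5000
step 1: k1 = (0.000000, 0.000000), k2 = (0.000000, 0.000000), k3 = (0.000000, 0.000000), k4 = (0.000000, 0.000000); V <- V + (h/6)(k1 + 2k2 + 2k3 + k4): V^x = 2.0000, V^y = -0.5000
step 2: k1 = (0.000000, 0.000000), k2 = (0.000000, 0.000000), k3 = (0.000000, 0.000000), k4 = (0.000000, 0.000000); V <- V + (h/6)(k1 + 2k2 + 2k3 + k4): V^x = 2.0000, V^y = -0.5000
step 3: k1 = (0.000000, 0.000000), k2 = (0.000000, 0.000000), k3 = (0.000000, 0.000000), k4 = (0.000000, 0.000000); V <- V + (h/6)(k1 + 2k2 + 2k3 + k4): V^x = 2.0000, V^y = -0.5000


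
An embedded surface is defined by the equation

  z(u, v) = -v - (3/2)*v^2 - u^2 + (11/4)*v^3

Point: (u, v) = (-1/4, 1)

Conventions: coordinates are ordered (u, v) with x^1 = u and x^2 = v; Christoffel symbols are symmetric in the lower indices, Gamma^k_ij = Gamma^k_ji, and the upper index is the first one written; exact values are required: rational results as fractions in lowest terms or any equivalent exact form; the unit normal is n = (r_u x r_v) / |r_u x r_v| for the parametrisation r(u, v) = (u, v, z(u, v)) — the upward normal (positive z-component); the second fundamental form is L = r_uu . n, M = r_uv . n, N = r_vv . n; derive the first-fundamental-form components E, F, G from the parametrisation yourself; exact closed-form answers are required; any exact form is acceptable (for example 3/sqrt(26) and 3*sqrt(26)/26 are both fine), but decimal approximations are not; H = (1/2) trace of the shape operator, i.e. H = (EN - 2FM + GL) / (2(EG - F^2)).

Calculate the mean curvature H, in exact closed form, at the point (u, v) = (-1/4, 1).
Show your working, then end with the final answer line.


z_u = 1/2, z_v = 17/4, z_uu = -2, z_uv = 0, z_vv = 27/2
E = 5/4, F = 17/8, G = 305/16; answer radicand W^2 = 309/16
unnormalised second-form numerators: l = -2, m = 0, n = 27/2; L = l/sqrt(309/16), and similarly M = m/sqrt(W^2), N = n/sqrt(W^2)
H = (E*n - 2*F*m + G*l) / (2*(EG - F^2)*sqrt(W^2)); E*n - 2*F*m + G*l = -85/4, EG - F^2 = 309/16, so H = (-170/309)/sqrt(309/16)

Answer: H = -680*sqrt(309)/95481


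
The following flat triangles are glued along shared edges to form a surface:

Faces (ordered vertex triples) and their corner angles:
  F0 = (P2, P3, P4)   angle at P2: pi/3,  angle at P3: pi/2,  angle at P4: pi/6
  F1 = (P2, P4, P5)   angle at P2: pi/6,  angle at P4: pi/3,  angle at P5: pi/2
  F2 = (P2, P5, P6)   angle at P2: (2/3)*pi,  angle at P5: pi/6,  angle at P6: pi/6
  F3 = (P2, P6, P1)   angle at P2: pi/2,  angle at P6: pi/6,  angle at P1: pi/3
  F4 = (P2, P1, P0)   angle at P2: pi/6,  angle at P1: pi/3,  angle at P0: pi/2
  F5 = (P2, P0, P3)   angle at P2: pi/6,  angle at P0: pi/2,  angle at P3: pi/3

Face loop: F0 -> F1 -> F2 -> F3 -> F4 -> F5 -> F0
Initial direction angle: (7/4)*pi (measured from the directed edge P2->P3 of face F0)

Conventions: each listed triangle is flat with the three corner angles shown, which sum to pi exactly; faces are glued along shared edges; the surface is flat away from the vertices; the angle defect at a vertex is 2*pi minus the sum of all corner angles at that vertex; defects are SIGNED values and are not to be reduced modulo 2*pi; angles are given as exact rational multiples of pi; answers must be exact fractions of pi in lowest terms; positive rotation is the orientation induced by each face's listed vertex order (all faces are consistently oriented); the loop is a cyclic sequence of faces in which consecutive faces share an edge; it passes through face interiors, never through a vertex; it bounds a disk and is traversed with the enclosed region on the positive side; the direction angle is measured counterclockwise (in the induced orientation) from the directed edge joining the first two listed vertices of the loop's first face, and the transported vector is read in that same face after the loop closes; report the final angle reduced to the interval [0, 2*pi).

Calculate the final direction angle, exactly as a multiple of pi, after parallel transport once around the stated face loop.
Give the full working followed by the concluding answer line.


enclosed vertex P2: corner angles sum to 2*pi, defect = 2*pi - 2*pi = 0
the final direction is the initial angle plus the enclosed defects, taken mod 2*pi in the induced orientation
final angle = (7/4)*pi + 0 = (7/4)*pi (mod 2*pi)

Answer: final direction angle = (7/4)*pi


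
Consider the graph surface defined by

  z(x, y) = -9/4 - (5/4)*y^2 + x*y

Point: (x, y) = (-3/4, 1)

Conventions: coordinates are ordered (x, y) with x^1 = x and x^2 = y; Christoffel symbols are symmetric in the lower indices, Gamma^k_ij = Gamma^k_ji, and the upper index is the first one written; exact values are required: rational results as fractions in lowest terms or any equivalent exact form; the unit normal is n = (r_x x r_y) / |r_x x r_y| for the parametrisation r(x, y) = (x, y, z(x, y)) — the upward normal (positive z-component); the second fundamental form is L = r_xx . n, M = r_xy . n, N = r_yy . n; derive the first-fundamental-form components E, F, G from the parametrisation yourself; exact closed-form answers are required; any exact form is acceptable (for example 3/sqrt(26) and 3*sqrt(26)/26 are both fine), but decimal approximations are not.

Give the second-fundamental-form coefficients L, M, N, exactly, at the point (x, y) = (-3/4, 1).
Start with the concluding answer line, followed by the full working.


Answer: L = 0, M = 4*sqrt(201)/201, N = -10*sqrt(201)/201

z_x = 1, z_y = -13/4, z_xx = 0, z_xy = 1, z_yy = -5/2
E = 2, F = -13/4, G = 185/16; answer radicand W^2 = 201/16
unnormalised second-form numerators: l = 0, m = 1, n = -5/2; L = l/sqrt(201/16), and similarly M = m/sqrt(W^2), N = n/sqrt(W^2)


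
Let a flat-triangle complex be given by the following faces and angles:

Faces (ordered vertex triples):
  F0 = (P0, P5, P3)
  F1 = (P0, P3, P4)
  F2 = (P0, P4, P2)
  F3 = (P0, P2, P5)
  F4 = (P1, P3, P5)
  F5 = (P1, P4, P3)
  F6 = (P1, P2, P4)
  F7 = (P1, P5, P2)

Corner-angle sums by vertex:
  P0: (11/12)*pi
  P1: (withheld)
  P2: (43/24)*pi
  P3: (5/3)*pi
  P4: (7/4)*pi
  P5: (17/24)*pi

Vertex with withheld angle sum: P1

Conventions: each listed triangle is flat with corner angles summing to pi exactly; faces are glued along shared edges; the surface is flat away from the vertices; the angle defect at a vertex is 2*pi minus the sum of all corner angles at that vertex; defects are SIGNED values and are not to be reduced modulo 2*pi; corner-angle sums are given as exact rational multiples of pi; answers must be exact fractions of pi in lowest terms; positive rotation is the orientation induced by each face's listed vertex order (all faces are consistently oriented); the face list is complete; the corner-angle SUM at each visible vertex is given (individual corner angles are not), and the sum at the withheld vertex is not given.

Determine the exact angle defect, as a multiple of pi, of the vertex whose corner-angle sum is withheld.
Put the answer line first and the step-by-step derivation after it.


Answer: defect(P1) = (5/6)*pi

V = 6, E = 12, F = 8; chi = V - E + F = 2
Gauss-Bonnet: total defect = 2*pi*chi = 4*pi; visible defects sum to (19/6)*pi


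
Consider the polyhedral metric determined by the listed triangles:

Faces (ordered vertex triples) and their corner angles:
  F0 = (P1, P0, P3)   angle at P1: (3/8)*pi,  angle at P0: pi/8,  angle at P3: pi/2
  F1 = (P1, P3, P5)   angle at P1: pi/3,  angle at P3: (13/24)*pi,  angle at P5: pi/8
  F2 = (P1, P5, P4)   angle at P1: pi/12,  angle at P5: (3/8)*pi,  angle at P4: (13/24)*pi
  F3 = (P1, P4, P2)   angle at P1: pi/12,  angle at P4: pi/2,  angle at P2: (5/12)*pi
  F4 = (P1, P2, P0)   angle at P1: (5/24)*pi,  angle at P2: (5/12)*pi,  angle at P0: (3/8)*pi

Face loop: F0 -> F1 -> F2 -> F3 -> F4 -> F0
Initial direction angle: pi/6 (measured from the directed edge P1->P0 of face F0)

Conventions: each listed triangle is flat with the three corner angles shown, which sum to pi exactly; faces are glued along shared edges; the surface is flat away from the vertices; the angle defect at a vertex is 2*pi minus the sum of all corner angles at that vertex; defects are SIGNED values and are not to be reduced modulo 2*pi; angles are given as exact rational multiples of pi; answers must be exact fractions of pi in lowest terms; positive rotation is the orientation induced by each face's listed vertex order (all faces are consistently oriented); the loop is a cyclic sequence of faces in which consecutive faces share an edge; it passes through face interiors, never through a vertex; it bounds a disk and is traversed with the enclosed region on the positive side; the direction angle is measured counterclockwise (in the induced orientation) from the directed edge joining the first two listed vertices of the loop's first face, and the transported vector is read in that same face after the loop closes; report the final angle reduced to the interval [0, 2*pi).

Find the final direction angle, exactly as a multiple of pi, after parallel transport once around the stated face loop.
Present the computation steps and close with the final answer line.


enclosed vertex P1: corner angles sum to (13/12)*pi, defect = 2*pi - (13/12)*pi = (11/12)*pi
the final direction is the initial angle plus the enclosed defects, taken mod 2*pi in the induced orientation
final angle = pi/6 + (11/12)*pi = (13/12)*pi (mod 2*pi)

Answer: final direction angle = (13/12)*pi


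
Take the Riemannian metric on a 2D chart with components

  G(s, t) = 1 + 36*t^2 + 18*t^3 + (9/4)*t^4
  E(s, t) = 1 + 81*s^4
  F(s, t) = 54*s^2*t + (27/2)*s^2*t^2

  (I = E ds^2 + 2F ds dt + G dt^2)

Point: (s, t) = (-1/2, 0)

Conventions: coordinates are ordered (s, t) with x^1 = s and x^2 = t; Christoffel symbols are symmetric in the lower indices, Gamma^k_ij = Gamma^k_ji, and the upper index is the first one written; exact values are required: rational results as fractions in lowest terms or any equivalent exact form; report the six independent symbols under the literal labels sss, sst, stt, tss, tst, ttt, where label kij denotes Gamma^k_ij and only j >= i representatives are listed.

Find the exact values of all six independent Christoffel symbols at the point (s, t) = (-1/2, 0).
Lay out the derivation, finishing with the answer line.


E = 97/16, F = 0, G = 1 at the point
E_s = -81/2, E_t = 0, F_s = 0, F_t = 27/2, G_s = 0, G_t = 0
EG - F^2 = 97/16;  g^inv = (16/97) * [[1, 0], [0, 97/16]]
first-kind symbols [ij,l] = (1/2)(d_i g_jl + d_j g_il - d_l g_ij): [ss,s] = E_s/2 = -81/4, [ss,t] = F_s - E_t/2 = 0, [st,s] = E_t/2 = 0, [st,t] = G_s/2 = 0, [tt,s] = F_t - G_s/2 = 27/2, [tt,t] = G_t/2 = 0
Gamma^s_ij = (G*[ij,s] - F*[ij,t])/(EG - F^2), Gamma^t_ij = (E*[ij,t] - F*[ij,s])/(EG - F^2)

Answer: Gamma_sss = -324/97, Gamma_sst = 0, Gamma_stt = 216/97, Gamma_tss = 0, Gamma_tst = 0, Gamma_ttt = 0


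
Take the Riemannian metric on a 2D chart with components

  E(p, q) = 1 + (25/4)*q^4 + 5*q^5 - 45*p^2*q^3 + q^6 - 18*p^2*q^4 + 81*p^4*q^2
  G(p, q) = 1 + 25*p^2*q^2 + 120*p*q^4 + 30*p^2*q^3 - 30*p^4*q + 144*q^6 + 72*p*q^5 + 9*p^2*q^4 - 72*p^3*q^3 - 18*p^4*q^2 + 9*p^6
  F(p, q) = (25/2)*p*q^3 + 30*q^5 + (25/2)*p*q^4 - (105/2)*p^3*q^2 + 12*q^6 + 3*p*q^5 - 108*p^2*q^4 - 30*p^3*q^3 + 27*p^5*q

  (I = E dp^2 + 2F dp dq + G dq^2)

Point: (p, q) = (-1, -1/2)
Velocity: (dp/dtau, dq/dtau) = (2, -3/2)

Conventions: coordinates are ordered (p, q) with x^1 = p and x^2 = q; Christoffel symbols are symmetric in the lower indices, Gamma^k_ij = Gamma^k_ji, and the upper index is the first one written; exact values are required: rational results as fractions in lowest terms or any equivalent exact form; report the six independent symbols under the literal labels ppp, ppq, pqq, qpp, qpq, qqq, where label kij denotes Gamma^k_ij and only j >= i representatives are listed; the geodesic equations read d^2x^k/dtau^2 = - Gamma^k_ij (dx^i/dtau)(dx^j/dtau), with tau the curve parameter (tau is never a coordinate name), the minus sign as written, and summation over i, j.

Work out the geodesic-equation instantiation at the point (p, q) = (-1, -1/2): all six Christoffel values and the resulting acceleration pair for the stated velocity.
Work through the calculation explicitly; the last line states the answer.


E = 26, F = 65/4, G = 185/16 at the point
E_p = -90, E_q = -215/2, F_p = -83, F_q = 1/16, G_p = -559/8, G_q = 91/2
EG - F^2 = 585/16;  g^inv = (16/585) * [[185/16, -65/4], [-65/4, 26]]
first-kind symbols [ij,l] = (1/2)(d_i g_jl + d_j g_il - d_l g_ij): [pp,p] = E_p/2 = -45, [pp,q] = F_p - E_q/2 = -117/4, [pq,p] = E_q/2 = -215/4, [pq,q] = G_p/2 = -559/16, [qq,p] = F_q - G_p/2 = 35, [qq,q] = G_q/2 = 91/4
Gamma^p_ij = (G*[ij,p] - F*[ij,q])/(EG - F^2), Gamma^q_ij = (E*[ij,q] - F*[ij,p])/(EG - F^2)
Gamma_ppp = -16/13, Gamma_ppq = -172/117, Gamma_pqq = 112/117, Gamma_qpp = -4/5, Gamma_qpq = -43/45, Gamma_qqq = 28/45
d^2p/dtau^2 = -(Gamma_ppp*(2)^2 + 2*Gamma_ppq*(2)*(-3/2) + Gamma_pqq*(-3/2)^2) = -236/39
d^2q/dtau^2 = -(Gamma_qpp*(2)^2 + 2*Gamma_qpq*(2)*(-3/2) + Gamma_qqq*(-3/2)^2) = -59/15

Answer: Gamma_ppp = -16/13, Gamma_ppq = -172/117, Gamma_pqq = 112/117, Gamma_qpp = -4/5, Gamma_qpq = -43/45, Gamma_qqq = 28/45; accelerations (d^2p/dtau^2, d^2q/dtau^2) = (-236/39, -59/15)


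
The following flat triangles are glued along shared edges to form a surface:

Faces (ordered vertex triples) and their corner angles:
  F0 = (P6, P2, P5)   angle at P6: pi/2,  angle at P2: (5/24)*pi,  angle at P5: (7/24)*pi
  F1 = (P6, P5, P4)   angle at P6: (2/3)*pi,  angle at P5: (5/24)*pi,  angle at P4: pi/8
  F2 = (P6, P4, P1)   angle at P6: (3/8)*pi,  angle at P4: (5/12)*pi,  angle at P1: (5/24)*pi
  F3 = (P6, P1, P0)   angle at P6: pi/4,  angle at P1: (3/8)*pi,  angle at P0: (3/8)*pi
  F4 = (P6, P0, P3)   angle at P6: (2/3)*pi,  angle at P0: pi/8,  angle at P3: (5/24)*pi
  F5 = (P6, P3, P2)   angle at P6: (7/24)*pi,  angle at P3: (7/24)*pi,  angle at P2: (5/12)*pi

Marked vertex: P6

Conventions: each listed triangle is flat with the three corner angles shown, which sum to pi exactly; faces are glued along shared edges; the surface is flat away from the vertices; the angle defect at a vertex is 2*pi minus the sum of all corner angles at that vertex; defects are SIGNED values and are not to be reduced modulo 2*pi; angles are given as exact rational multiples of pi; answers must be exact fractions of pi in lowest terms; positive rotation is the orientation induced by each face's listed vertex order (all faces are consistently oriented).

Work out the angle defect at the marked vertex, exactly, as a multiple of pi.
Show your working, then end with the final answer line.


Sum of corner angles at P6: (11/4)*pi
defect = 2*pi - (11/4)*pi

Answer: defect(P6) = (-3/4)*pi


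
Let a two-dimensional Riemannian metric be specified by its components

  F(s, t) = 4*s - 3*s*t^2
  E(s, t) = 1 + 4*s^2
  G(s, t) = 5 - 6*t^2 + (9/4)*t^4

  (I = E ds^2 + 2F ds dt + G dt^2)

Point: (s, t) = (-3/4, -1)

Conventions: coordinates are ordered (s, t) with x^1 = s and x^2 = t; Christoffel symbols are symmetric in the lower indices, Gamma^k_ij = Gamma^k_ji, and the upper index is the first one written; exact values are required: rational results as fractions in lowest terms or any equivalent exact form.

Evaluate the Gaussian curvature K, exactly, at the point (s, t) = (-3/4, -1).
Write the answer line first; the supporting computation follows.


Answer: K = 24/49

E = 13/4, F = -3/4, G = 5/4, EG - F^2 = 7/2 at the point
E_s = -6, E_t = 0, F_s = 1, F_t = -9/2, G_s = 0, G_t = 3
E_tt = 0, F_st = 6, G_ss = 0
K follows from Brioschi's formula, (det M1 - det M2)/(EG - F^2)^2.
M1 = [[-E_tt/2 + F_st - G_ss/2, E_s/2, F_s - E_t/2], [F_t - G_s/2, E, F], [G_t/2, F, G]] = [[6, -3, 1], [-9/2, 13/4, -3/4], [3/2, -3/4, 5/4]]; det M1 = 6
M2 = [[0, E_t/2, G_s/2], [E_t/2, E, F], [G_s/2, F, G]] = [[0, 0, 0], [0, 13/4, -3/4], [0, -3/4, 5/4]]; det M2 = 0
det M1 - det M2 = 6; K = 6 / (7/2)^2 = 24/49


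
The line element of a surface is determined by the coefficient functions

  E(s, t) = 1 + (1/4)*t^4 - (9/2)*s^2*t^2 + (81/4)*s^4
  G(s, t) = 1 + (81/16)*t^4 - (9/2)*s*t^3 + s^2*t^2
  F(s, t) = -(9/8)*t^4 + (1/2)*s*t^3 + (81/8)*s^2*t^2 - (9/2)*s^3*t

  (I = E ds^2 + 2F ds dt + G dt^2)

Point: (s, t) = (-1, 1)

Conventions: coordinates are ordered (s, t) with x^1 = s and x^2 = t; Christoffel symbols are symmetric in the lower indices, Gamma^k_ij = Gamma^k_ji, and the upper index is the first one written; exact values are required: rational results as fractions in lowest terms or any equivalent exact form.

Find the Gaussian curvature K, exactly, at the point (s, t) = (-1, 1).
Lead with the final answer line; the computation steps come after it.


Answer: K = -12928/194481

E = 17, F = 13, G = 185/16, EG - F^2 = 441/16 at the point
E_s = -72, E_t = -8, F_s = -133/4, F_t = 75/4, G_s = -13/2, G_t = 143/4
E_tt = -6, F_st = -105/2, G_ss = 2
Using the Brioschi determinant formula for K from the metric derivatives:
M1 = [[-E_tt/2 + F_st - G_ss/2, E_s/2, F_s - E_t/2], [F_t - G_s/2, E, F], [G_t/2, F, G]] = [[-101/2, -36, -117/4], [22, 17, 13], [143/8, 13, 185/16]]; det M1 = -1233/16
M2 = [[0, E_t/2, G_s/2], [E_t/2, E, F], [G_s/2, F, G]] = [[0, -4, -13/4], [-4, 17, 13], [-13/4, 13, 185/16]]; det M2 = -425/16
det M1 - det M2 = -101/2; K = -101/2 / (441/16)^2 = -12928/194481


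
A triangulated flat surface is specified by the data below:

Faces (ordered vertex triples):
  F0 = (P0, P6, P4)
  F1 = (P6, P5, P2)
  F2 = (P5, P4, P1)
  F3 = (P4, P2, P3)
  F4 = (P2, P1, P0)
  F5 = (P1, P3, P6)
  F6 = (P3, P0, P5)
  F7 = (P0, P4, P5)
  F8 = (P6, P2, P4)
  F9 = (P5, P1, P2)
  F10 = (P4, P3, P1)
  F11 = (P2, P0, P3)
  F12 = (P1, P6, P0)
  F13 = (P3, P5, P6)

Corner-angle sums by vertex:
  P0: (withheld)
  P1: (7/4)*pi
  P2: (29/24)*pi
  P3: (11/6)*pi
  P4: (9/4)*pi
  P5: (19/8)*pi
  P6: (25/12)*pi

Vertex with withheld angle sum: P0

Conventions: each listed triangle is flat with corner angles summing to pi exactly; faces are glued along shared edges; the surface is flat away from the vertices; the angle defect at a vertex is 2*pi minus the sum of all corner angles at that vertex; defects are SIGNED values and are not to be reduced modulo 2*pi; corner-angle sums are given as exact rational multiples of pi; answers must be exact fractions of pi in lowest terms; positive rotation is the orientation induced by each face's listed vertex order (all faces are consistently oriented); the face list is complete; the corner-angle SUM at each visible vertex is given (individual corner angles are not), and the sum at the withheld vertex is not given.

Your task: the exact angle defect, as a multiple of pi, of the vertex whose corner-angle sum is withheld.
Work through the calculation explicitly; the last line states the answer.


V = 7, E = 21, F = 14; chi = V - E + F = 0
Gauss-Bonnet: total defect = 2*pi*chi = 0; visible defects sum to pi/2

Answer: defect(P0) = -pi/2


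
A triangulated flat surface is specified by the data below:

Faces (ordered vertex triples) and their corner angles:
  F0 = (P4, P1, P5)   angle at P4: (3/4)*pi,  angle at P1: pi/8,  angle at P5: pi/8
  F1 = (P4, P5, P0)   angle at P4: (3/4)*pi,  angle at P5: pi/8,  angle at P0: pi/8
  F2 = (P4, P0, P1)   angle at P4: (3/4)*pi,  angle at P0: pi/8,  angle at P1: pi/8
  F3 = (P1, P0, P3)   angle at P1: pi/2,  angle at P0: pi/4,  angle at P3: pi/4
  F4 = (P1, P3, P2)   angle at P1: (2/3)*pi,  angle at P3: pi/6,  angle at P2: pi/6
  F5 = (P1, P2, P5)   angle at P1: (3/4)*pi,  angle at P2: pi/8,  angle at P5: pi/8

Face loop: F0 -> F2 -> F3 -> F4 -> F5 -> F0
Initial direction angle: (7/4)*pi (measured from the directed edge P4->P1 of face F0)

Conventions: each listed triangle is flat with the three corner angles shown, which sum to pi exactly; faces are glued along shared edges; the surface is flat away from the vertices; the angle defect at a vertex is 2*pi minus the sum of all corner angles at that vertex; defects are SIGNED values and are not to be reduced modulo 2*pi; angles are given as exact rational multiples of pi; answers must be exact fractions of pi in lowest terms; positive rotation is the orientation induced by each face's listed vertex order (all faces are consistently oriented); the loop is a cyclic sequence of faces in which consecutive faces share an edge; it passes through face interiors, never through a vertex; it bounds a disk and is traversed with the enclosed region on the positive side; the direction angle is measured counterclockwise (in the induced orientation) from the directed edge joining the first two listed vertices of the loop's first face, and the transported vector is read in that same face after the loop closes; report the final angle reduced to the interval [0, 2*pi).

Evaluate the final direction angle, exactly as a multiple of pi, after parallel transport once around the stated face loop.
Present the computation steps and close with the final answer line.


enclosed vertex P1: corner angles sum to (13/6)*pi, defect = 2*pi - (13/6)*pi = -pi/6
transport around the loop rotates by the sum of enclosed defects; add to the initial angle mod 2*pi
final angle = (7/4)*pi - pi/6 = (19/12)*pi (mod 2*pi)

Answer: final direction angle = (19/12)*pi


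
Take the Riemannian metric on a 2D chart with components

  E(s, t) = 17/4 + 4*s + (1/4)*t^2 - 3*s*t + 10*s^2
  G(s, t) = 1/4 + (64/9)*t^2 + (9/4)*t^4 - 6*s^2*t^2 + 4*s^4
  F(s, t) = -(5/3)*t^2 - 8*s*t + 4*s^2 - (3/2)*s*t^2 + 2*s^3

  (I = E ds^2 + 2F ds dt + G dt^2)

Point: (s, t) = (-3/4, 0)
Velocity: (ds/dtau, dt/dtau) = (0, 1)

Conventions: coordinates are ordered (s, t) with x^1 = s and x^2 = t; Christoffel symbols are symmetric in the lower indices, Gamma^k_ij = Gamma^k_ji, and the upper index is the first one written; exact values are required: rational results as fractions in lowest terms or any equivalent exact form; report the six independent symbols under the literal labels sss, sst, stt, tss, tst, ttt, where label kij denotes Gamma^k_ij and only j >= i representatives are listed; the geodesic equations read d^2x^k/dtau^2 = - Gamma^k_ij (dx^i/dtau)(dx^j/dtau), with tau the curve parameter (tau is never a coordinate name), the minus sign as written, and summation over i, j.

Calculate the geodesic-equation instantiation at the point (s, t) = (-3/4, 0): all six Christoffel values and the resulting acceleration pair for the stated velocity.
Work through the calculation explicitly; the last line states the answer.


E = 55/8, F = 45/32, G = 97/64 at the point
E_s = -11, E_t = 9/4, F_s = -21/8, F_t = 6, G_s = -27/4, G_t = 0
EG - F^2 = 8645/1024;  g^inv = (1024/8645) * [[97/64, -45/32], [-45/32, 55/8]]
first-kind symbols [ij,l] = (1/2)(d_i g_jl + d_j g_il - d_l g_ij): [ss,s] = E_s/2 = -11/2, [ss,t] = F_s - E_t/2 = -15/4, [st,s] = E_t/2 = 9/8, [st,t] = G_s/2 = -27/8, [tt,s] = F_t - G_s/2 = 75/8, [tt,t] = G_t/2 = 0
Gamma^s_ij = (G*[ij,s] - F*[ij,t])/(EG - F^2), Gamma^t_ij = (E*[ij,t] - F*[ij,s])/(EG - F^2)
Gamma_sss = -448/1235, Gamma_sst = 6606/8645, Gamma_stt = 2910/1729, Gamma_tss = -528/247, Gamma_tst = -5076/1729, Gamma_ttt = -2700/1729
d^2s/dtau^2 = -(Gamma_sss*(0)^2 + 2*Gamma_sst*(0)*(1) + Gamma_stt*(1)^2) = -2910/1729
d^2t/dtau^2 = -(Gamma_tss*(0)^2 + 2*Gamma_tst*(0)*(1) + Gamma_ttt*(1)^2) = 2700/1729

Answer: Gamma_sss = -448/1235, Gamma_sst = 6606/8645, Gamma_stt = 2910/1729, Gamma_tss = -528/247, Gamma_tst = -5076/1729, Gamma_ttt = -2700/1729; accelerations (d^2s/dtau^2, d^2t/dtau^2) = (-2910/1729, 2700/1729)


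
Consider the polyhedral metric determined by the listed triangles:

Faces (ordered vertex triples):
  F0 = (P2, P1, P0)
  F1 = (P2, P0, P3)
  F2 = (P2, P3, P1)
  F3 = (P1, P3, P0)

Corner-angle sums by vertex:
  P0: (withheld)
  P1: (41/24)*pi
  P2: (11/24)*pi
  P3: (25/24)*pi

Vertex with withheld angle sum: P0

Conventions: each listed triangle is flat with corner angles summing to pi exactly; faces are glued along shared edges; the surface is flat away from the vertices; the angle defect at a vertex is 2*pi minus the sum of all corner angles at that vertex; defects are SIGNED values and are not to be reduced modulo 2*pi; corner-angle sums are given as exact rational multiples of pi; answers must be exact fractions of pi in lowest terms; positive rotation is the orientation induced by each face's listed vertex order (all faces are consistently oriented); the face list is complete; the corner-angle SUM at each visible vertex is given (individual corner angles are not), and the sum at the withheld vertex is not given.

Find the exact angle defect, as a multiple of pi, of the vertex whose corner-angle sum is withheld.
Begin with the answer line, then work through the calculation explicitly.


Answer: defect(P0) = (29/24)*pi

V = 4, E = 6, F = 4; chi = V - E + F = 2
Gauss-Bonnet: total defect = 2*pi*chi = 4*pi; visible defects sum to (67/24)*pi


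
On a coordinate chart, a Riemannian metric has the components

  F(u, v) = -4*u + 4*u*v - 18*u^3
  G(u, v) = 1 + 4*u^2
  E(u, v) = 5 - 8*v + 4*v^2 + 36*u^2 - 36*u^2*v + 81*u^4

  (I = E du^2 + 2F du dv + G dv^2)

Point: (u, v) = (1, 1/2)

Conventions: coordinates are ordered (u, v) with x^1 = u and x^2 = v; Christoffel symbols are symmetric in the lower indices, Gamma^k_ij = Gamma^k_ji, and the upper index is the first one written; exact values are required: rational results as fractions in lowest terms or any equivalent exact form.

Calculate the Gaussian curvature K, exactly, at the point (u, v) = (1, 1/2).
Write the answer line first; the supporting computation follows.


Answer: K = -4/11025

E = 101, F = -20, G = 5, EG - F^2 = 105 at the point
E_u = 360, E_v = -40, F_u = -56, F_v = 4, G_u = 8, G_v = 0
E_vv = 8, F_uv = 4, G_uu = 8
Apply the Brioschi formula K = (det M1 - det M2)/(EG - F^2)^2 over the derivative matrices of E, F, G.
M1 = [[-E_vv/2 + F_uv - G_uu/2, E_u/2, F_u - E_v/2], [F_v - G_u/2, E, F], [G_v/2, F, G]] = [[-4, 180, -36], [0, 101, -20], [0, -20, 5]]; det M1 = -420
M2 = [[0, E_v/2, G_u/2], [E_v/2, E, F], [G_u/2, F, G]] = [[0, -20, 4], [-20, 101, -20], [4, -20, 5]]; det M2 = -416
det M1 - det M2 = -4; K = -4 / (105)^2 = -4/11025


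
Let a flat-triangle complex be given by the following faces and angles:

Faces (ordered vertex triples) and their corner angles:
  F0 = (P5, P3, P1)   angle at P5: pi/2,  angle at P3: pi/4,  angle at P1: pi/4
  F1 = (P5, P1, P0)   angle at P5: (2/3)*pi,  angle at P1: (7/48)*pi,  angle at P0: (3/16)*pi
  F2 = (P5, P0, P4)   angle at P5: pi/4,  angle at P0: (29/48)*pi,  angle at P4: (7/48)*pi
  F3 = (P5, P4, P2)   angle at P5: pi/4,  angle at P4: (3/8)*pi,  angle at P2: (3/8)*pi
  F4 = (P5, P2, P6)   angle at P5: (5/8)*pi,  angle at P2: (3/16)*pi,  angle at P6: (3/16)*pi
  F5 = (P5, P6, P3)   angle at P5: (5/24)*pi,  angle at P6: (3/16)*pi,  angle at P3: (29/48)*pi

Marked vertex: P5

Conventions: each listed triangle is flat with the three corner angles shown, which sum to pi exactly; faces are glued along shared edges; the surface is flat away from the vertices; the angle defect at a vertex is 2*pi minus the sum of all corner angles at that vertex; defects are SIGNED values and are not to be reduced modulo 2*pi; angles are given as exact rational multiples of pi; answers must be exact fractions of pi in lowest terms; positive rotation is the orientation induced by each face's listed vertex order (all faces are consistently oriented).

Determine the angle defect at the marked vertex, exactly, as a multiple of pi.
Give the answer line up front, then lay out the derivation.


Answer: defect(P5) = -pi/2

Sum of corner angles at P5: (5/2)*pi
defect = 2*pi - (5/2)*pi


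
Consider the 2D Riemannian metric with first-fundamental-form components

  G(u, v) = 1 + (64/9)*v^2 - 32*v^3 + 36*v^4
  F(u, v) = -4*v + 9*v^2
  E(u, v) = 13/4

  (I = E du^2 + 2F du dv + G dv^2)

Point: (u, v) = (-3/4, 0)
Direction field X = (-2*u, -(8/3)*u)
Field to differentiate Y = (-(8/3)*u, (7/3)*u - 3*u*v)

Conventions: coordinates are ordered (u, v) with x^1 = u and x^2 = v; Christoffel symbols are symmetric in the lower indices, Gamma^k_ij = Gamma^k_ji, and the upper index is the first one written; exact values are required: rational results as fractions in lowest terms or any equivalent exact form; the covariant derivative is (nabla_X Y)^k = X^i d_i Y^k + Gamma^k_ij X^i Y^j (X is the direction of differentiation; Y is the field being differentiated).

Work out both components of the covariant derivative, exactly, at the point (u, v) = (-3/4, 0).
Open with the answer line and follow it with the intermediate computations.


Answer: (nabla_X Y)^u = 4/13, (nabla_X Y)^v = 8

E = 13/4, F = 0, G = 1 at the point
E_u = 0, E_v = 0, F_u = 0, F_v = -4, G_u = 0, G_v = 0
EG - F^2 = 13/4;  g^inv = (4/13) * [[1, 0], [0, 13/4]]
first-kind symbols [ij,l] = (1/2)(d_i g_jl + d_j g_il - d_l g_ij): [uu,u] = E_u/2 = 0, [uu,v] = F_u - E_v/2 = 0, [uv,u] = E_v/2 = 0, [uv,v] = G_u/2 = 0, [vv,u] = F_v - G_u/2 = -4, [vv,v] = G_v/2 = 0
Gamma^u_ij = (G*[ij,u] - F*[ij,v])/(EG - F^2), Gamma^v_ij = (E*[ij,v] - F*[ij,u])/(EG - F^2)
Gamma_uuu = 0, Gamma_uuv = 0, Gamma_uvv = -16/13, Gamma_vuu = 0, Gamma_vuv = 0, Gamma_vvv = 0
X = (3/2, 2), Y = (2, -7/4) at the point


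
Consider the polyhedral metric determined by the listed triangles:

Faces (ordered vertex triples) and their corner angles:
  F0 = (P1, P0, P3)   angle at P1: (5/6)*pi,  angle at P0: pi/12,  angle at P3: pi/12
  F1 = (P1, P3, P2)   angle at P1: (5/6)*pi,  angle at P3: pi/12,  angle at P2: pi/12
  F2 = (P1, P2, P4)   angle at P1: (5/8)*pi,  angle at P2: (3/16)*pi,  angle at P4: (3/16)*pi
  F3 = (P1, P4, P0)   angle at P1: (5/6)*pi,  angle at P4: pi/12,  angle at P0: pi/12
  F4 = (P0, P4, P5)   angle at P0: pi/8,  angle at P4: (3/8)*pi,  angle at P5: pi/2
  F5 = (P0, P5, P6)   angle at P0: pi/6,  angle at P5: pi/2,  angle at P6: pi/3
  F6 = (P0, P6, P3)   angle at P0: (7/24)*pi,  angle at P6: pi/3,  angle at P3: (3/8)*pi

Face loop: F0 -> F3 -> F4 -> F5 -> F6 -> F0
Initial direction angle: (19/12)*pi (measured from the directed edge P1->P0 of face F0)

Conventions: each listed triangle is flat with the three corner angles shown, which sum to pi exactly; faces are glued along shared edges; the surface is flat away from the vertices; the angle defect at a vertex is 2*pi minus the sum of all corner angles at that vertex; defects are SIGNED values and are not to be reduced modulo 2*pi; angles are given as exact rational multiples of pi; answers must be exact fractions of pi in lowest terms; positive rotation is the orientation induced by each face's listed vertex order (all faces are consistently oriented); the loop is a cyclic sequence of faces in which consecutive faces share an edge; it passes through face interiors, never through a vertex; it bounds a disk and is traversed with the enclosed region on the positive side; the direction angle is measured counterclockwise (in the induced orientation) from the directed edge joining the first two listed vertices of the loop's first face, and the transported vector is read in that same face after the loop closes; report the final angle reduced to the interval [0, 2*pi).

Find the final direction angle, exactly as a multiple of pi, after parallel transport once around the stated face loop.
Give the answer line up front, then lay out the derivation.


Answer: final direction angle = (5/6)*pi

enclosed vertex P0: corner angles sum to (3/4)*pi, defect = 2*pi - (3/4)*pi = (5/4)*pi
by Gauss-Bonnet the loop rotates the vector by the enclosed defect sum (positive orientation, mod 2*pi)
final angle = (19/12)*pi + (5/4)*pi = (5/6)*pi (mod 2*pi)


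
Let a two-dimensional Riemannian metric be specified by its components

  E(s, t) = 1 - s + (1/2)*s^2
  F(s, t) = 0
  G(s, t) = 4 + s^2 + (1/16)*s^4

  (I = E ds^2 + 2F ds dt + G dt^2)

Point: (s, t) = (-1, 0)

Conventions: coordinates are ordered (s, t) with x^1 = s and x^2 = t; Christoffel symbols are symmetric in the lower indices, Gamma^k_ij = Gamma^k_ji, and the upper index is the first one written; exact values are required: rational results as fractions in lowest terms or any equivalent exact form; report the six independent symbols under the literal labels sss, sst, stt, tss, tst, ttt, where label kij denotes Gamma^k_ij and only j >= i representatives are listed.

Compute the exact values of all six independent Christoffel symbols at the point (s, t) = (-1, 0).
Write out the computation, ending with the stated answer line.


E = 5/2, F = 0, G = 81/16 at the point
E_s = -2, E_t = 0, F_s = 0, F_t = 0, G_s = -9/4, G_t = 0
EG - F^2 = 405/32;  g^inv = (32/405) * [[81/16, 0], [0, 5/2]]
first-kind symbols [ij,l] = (1/2)(d_i g_jl + d_j g_il - d_l g_ij): [ss,s] = E_s/2 = -1, [ss,t] = F_s - E_t/2 = 0, [st,s] = E_t/2 = 0, [st,t] = G_s/2 = -9/8, [tt,s] = F_t - G_s/2 = 9/8, [tt,t] = G_t/2 = 0
Gamma^s_ij = (G*[ij,s] - F*[ij,t])/(EG - F^2), Gamma^t_ij = (E*[ij,t] - F*[ij,s])/(EG - F^2)

Answer: Gamma_sss = -2/5, Gamma_sst = 0, Gamma_stt = 9/20, Gamma_tss = 0, Gamma_tst = -2/9, Gamma_ttt = 0


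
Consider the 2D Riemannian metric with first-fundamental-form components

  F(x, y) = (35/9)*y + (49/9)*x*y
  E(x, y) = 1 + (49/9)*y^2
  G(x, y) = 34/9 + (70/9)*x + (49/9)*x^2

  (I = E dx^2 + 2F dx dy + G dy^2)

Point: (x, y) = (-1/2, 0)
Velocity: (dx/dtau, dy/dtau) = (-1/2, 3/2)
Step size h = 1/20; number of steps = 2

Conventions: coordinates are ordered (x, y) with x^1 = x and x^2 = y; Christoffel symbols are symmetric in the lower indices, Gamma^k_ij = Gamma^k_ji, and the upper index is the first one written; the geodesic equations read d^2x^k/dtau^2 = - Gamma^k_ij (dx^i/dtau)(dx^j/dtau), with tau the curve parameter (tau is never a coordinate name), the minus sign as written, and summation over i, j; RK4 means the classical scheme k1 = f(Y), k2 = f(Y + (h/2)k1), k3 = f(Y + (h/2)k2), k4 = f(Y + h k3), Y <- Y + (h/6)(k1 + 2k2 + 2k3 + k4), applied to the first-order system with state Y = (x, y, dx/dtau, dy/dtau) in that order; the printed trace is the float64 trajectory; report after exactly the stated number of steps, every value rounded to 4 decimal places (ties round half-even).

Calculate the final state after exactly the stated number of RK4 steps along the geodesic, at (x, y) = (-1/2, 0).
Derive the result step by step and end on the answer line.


f(Y) = (dx/dtau, dy/dtau, -Gamma^x_ij Y'^i Y'^j, -Gamma^y_ij Y'^i Y'^j) with the Gammas evaluated at the stage position; h = 0.050000; intermediate values shown to 6 dp
step 0: x = -0.5000, y = 0.0000, dx/dtau = -0.5000, dy/dtau = 1.5000
step 1:
  k1: at (x, y) = (-0.500000, 0.000000), (dx/dtau, dy/dtau) = (-0.500000, 1.500000); Gamma_xxx = 0.000000, Gamma_xxy = 0.000000, Gamma_xyy = 0.000000, Gamma_yxx = 0.000000, Gamma_yxy = 0.933333, Gamma_yyy = 0.000000; k1 = (-0.500000, 1.500000, 0.000000, 1.400000)
  k2: at (x, y) = (-0.512500, 0.037500), (dx/dtau, dy/dtau) = (-0.500000, 1.535000); Gamma_xxx = 0.000000, Gamma_xxy = 0.166078, Gamma_xyy = 0.000000, Gamma_yxx = 0.000000, Gamma_yxy = 0.893659, Gamma_yyy = 0.000000; k2 = (-0.500000, 1.535000, 0.254930, 1.371767)
  k3: at (x, y) = (-0.512500, 0.038375), (dx/dtau, dy/dtau) = (-0.493627, 1.534294); Gamma_xxx = 0.000000, Gamma_xxy = 0.169903, Gamma_xyy = 0.000000, Gamma_yxx = 0.000000, Gamma_yxy = 0.893396, Gamma_yyy = 0.000000; k3 = (-0.493627, 1.534294, 0.257359, 1.353261)
  k4: at (x, y) = (-0.524681, 0.076715), (dx/dtau, dy/dtau) = (-0.487132, 1.567663); Gamma_xxx = 0.000000, Gamma_xxy = 0.340186, Gamma_xyy = 0.000000, Gamma_yxx = 0.000000, Gamma_yxy = 0.840786, Gamma_yyy = 0.000000; k4 = (-0.487132, 1.567663, 0.519571, 1.284148)
  Y <- Y + (h/6)(k1 + 2k2 + 2k3 + k4): x = -0.5248, y = 0.0767, dx/dtau = -0.4871, dy/dtau = 1.5678
step 2:
  k1: at (x, y) = (-0.524787, 0.076719), (dx/dtau, dy/dtau) = (-0.487132, 1.567785); Gamma_xxx = 0.000000, Gamma_xxy = 0.340263, Gamma_xyy = 0.000000, Gamma_yxx = 0.000000, Gamma_yxy = 0.840466, Gamma_yyy = 0.000000; k1 = (-0.487132, 1.567785, 0.519730, 1.283759)
  k2: at (x, y) = (-0.536965, 0.115913), (dx/dtau, dy/dtau) = (-0.474139, 1.599879); Gamma_xxx = 0.000000, Gamma_xxy = 0.507164, Gamma_xyy = 0.000000, Gamma_yxx = 0.000000, Gamma_yxy = 0.775844, Gamma_yyy = 0.000000; k2 = (-0.474139, 1.599879, 0.769434, 1.177057)
  k3: at (x, y) = (-0.536640, 0.116716), (dx/dtau, dy/dtau) = (-0.467896, 1.597211); Gamma_xxx = 0.000000, Gamma_xxy = 0.510001, Gamma_xyy = 0.000000, Gamma_yxx = 0.000000, Gamma_yxy = 0.776240, Gamma_yyy = 0.000000; k3 = (-0.467896, 1.597211, 0.762277, 1.160214)
  k4: at (x, y) = (-0.548181, 0.156579), (dx/dtau, dy/dtau) = (-0.449018, 1.625796); Gamma_xxx = 0.000000, Gamma_xxy = 0.664087, Gamma_xyy = 0.000000, Gamma_yxx = 0.000000, Gamma_yxy = 0.704485, Gamma_yyy = 0.000000; k4 = (-0.449018, 1.625796, 0.969583, 1.028565)
  Y <- Y + (h/6)(k1 + 2k2 + 2k3 + k4): x = -0.5483, y = 0.1566, dx/dtau = -0.4492, dy/dtau = 1.6260

Answer: x = -0.5483, y = 0.1566, dx/dtau = -0.4492, dy/dtau = 1.6260
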